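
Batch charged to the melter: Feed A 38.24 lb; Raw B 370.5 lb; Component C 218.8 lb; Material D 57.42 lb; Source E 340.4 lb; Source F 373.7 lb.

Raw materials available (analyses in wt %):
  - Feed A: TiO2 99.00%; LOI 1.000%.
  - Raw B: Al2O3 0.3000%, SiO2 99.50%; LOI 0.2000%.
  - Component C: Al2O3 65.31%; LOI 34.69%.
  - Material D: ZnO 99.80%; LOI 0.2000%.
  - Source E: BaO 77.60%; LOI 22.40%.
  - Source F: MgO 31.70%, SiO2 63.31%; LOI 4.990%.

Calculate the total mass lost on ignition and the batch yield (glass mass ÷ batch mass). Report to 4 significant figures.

Every computation carries full precision at each step. Working values are printed (rounded to 4 significant digits) at each printed step — each reported number is rounded once only. Derived quantities are computed at full precision (net glass mass, ignition loss, the yield, totals, the six compositions) starting from the weights per 1227 lb of glass exactly as shown in problem or answer.
Each material's LOI contribution:
  Feed A: 38.24 × 0.01000 = 0.3824 lb
  Raw B: 370.5 × 0.002000 = 0.7410 lb
  Component C: 218.8 × 0.3469 = 75.90 lb
  Material D: 57.42 × 0.002000 = 0.1148 lb
  Source E: 340.4 × 0.2240 = 76.25 lb
  Source F: 373.7 × 0.04990 = 18.65 lb
Total LOI = 172.0 lb
Glass = batch − LOI = 1399 − 172.0 = 1227 lb

LOI loss = 172.0 lb; glass = 1227 lb; yield = 87.70%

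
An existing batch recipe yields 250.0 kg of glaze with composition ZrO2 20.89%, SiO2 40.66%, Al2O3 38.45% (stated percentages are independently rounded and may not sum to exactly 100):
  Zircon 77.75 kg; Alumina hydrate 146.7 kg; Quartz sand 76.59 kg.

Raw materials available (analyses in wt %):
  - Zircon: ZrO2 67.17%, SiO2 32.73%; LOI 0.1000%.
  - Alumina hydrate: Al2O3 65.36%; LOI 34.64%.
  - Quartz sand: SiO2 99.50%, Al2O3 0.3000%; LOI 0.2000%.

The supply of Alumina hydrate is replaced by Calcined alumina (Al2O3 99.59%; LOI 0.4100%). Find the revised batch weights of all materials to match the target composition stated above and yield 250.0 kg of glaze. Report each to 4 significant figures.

Working values are printed, with 4-significant-figure rounding, when written out — the whole derivation maintains full float precision all the way through. A single rounding finalizes each reported value; all derived quantities are re-derived starting from the weights for 250.0 kg of glass in full precision (the three compositions, LOI, glass mass, yield, the totals), as given in problem or answer.
The oxide mass targets at 250.0 kg glaze:
  ZrO2: 20.89% × 250.0 = 52.22 kg
  SiO2: 40.66% × 250.0 = 101.6 kg
  Al2O3: 38.45% × 250.0 = 96.12 kg
Per-oxide balance check per the reported batch figures, per the basis as stated (delivered sums recover each target exact up to rounding of places):
  ZrO2: 77.75·0.6717 = 52.22 kg (target 52.22 kg)
  SiO2: 77.75·0.3273 + 76.59·0.9950 = 101.7 kg (target 101.6 kg)
  Al2O3: 96.29·0.9959 + 76.59·0.003000 = 96.12 kg (target 96.12 kg)
Consistency of the glass mass: batch Σ − ignition loss = 250.0 kg (the Σ of target masses is 250.0 kg; with the basis standing at 250.0 kg — a pure rounding effect).
Batch total: Σ batch = 250.6 kg; loss to ignition Σ batch·LOI = 0.6257 kg; as yield: glass ÷ batch → 99.75%.

Revised batch per 250.0 kg glaze:
  Zircon: 77.75 kg
  Calcined alumina: 96.29 kg
  Quartz sand: 76.59 kg
Total batch = 250.6 kg; LOI loss = 0.6257 kg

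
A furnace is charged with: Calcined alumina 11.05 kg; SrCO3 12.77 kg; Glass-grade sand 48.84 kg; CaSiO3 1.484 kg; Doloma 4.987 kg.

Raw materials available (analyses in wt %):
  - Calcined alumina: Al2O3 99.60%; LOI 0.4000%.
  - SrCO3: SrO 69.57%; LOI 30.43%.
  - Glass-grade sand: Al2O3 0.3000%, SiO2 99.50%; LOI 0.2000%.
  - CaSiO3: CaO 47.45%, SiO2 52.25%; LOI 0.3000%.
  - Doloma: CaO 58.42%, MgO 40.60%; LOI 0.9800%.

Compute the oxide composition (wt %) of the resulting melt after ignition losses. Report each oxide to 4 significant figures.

Glass mass = 75.05 kg (batch 79.13 − LOI 4.081).
Composition: Al2O3 14.86%, CaO 4.820%, MgO 2.698%, SiO2 65.78%, SrO 11.84%

Mid-chain values are printed rounded to four significant digits. Every computation runs at full float precision from start to finish; exactly one rounding goes into each reported number — all derived quantities (the totals, net glass mass, the five compositions, yield, LOI) are recomputed in full float precision from the weighed amounts per 75.05 kg of glass precisely as stated by question or answer.
Mass of each oxide from the mix:
  Al2O3: 11.05·0.9960 + 48.84·0.003000 = 11.15 kg
  CaO: 1.484·0.4745 + 4.987·0.5842 = 3.618 kg
  MgO: 4.987·0.4060 = 2.025 kg
  SiO2: 48.84·0.9950 + 1.484·0.5225 = 49.37 kg
  SrO: 12.77·0.6957 = 8.884 kg
LOI: 11.05·0.004000 + 12.77·0.3043 + 48.84·0.002000 + 1.484·0.003000 + 4.987·0.009800 = 4.081 kg
The glass mass, total less LOI, = 79.13 − 4.081 = 75.05 kg (consistent with Σ oxide mass)
wt % = oxide mass / glass mass × 100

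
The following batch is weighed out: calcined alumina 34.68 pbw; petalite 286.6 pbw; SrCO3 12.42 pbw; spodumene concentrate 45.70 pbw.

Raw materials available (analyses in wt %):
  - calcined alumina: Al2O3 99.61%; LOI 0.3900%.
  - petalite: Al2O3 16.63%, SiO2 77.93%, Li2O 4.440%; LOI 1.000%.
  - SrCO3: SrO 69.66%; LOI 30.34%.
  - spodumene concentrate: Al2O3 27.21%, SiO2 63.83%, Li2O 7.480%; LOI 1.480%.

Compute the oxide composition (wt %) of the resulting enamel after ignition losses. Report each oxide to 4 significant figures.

Glass mass = 372.0 pbw (batch 379.4 − LOI 7.446).
Composition: SrO 2.326%, Al2O3 25.44%, SiO2 67.89%, Li2O 4.340%

All arithmetic carries full precision from first step to last; working values are shown rounded off to 4 significant digits in the working. Exactly one rounding goes into every reported number; the derived quantities, including the totals, the yield, net glass mass, ignition loss, the four compositions, are computed starting from the weights for 372.0 pbw of glass at full precision, as quoted within the problem or the answer.
Oxide masses out of the charge:
  SrO: 12.42·0.6966 = 8.652 pbw
  Al2O3: 34.68·0.9961 + 286.6·0.1663 + 45.70·0.2721 = 94.64 pbw
  SiO2: 286.6·0.7793 + 45.70·0.6383 = 252.5 pbw
  Li2O: 286.6·0.04440 + 45.70·0.07480 = 16.14 pbw
LOI: 34.68·0.003900 + 286.6·0.01000 + 12.42·0.3034 + 45.70·0.01480 = 7.446 pbw
batch − LOI leaves glass = 379.4 − 7.446 = 372.0 pbw (= the summed oxide contributions)
wt % = oxide mass / glass mass × 100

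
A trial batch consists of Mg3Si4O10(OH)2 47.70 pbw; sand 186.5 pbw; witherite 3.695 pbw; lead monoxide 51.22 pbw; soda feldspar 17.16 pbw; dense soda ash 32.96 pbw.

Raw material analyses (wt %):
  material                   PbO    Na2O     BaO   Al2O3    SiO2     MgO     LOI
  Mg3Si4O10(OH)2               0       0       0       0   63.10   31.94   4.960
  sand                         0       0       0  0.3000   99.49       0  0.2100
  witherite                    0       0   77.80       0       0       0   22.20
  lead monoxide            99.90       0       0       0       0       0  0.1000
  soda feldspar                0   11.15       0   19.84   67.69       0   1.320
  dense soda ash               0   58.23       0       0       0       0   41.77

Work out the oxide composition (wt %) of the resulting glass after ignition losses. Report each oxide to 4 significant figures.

Glass mass = 321.6 pbw (batch 339.2 − LOI 17.62).
Composition: PbO 15.91%, Na2O 6.563%, BaO 0.8938%, Al2O3 1.233%, SiO2 70.66%, MgO 4.737%

The working math maintains full precision through every step; values along the way are displayed with 4-significant-digit rounding on the page; each reported number takes a single rounding; all derived quantities (totals, the yield, glass mass, six oxide percentages, LOI) are rebuilt from the weighed amounts at 321.6 pbw of glass in full precision, as they appear in the question or the answer.
Oxide masses out of the charge:
  PbO: 51.22·0.9990 = 51.17 pbw
  Na2O: 17.16·0.1115 + 32.96·0.5823 = 21.11 pbw
  BaO: 3.695·0.7780 = 2.875 pbw
  Al2O3: 186.5·0.003000 + 17.16·0.1984 = 3.964 pbw
  SiO2: 47.70·0.6310 + 186.5·0.9949 + 17.16·0.6769 = 227.3 pbw
  MgO: 47.70·0.3194 = 15.24 pbw
LOI: 47.70·0.04960 + 186.5·0.002100 + 3.695·0.2220 + 51.22·0.001000 + 17.16·0.01320 + 32.96·0.4177 = 17.62 pbw
Net of LOI, the glass mass = 339.2 − 17.62 = 321.6 pbw (consistent with Σ oxide mass)
percent share: oxide ÷ glass, ×100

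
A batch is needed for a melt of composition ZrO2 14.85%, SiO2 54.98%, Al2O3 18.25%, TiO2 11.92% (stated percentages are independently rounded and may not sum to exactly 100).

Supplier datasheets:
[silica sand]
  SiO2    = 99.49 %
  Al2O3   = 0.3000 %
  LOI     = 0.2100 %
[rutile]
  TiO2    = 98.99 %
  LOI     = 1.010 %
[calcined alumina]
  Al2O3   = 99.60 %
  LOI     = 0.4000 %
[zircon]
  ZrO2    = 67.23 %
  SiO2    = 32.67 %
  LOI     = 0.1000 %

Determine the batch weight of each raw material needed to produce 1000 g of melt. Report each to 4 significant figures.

Batch per 1000 g melt:
  silica sand: 480.1 g
  rutile: 120.4 g
  calcined alumina: 181.8 g
  zircon: 220.9 g
Total batch = 1003 g; LOI loss = 3.172 g; yield = 99.68%

The whole derivation holds full precision at all times — the intermediate values are rounded to 4 significant figures as shown; each reported value takes exactly one rounding. All derived quantities (totals, LOI, the four compositions, glass mass, yield) are computed in exact precision starting from the weights per 1000 g of glass, precisely as stated by the problem or the answer.
The oxide mass targets at 1000 g melt:
  ZrO2: 14.85% × 1000 = 148.5 g
  SiO2: 54.98% × 1000 = 549.8 g
  Al2O3: 18.25% × 1000 = 182.5 g
  TiO2: 11.92% × 1000 = 119.2 g
Oxide-by-oxide audit on the weights just shown, relative to the basis at hand (each sum matches its target mass modulo rounding of the values):
  ZrO2: 220.9·0.6723 = 148.5 g (target 148.5 g)
  SiO2: 480.1·0.9949 + 220.9·0.3267 = 549.8 g (target 549.8 g)
  Al2O3: 480.1·0.003000 + 181.8·0.9960 = 182.5 g (target 182.5 g)
  TiO2: 120.4·0.9899 = 119.2 g (target 119.2 g)
Mass balance on the glass: batch Σ − ignition loss = 1000 g (oxide target masses add up to 1000 g; stated basis 1000 g — a pure rounding effect).
Adding the batch up: Σ batch = 1003 g; LOI loss = Σ batch·LOI = 3.172 g; as yield: glass ÷ batch → 99.68%.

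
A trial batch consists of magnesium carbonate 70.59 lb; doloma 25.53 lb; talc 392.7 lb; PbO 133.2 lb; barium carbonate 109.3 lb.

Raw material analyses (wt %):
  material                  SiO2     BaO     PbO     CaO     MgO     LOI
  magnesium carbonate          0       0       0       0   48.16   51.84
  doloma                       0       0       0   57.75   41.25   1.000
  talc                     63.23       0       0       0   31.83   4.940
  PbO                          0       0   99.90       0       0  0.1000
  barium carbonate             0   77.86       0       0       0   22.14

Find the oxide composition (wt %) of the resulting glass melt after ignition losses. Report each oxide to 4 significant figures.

Glass mass = 650.7 lb (batch 731.3 − LOI 80.58).
Composition: SiO2 38.16%, BaO 13.08%, PbO 20.45%, CaO 2.266%, MgO 26.05%

In-progress results appear (rounded to 4 significant figures) when written out — the working math runs at full float precision through every step; each reported figure is rounded once only — derived quantities, which include net glass mass, yield, LOI, the five compositions, the totals, are recomputed at full float precision, as quoted within the question or the answer, starting from the weights per 650.7 lb of glass.
What the batch supplies per oxide:
  SiO2: 392.7·0.6323 = 248.3 lb
  BaO: 109.3·0.7786 = 85.10 lb
  PbO: 133.2·0.9990 = 133.1 lb
  CaO: 25.53·0.5775 = 14.74 lb
  MgO: 70.59·0.4816 + 25.53·0.4125 + 392.7·0.3183 = 169.5 lb
LOI: 70.59·0.5184 + 25.53·0.01000 + 392.7·0.04940 + 133.2·0.001000 + 109.3·0.2214 = 80.58 lb
Glass mass = batch − LOI = 731.3 − 80.58 = 650.7 lb (the oxide masses sum to this)
wt %: oxide over glass, times 100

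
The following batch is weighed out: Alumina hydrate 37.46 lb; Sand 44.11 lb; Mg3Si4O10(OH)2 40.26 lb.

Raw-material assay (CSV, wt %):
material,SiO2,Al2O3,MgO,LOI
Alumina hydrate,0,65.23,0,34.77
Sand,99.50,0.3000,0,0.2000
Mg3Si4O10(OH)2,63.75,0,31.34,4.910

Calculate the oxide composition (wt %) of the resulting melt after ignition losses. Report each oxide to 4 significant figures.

Glass mass = 106.7 lb (batch 121.8 − LOI 15.09).
Composition: SiO2 65.16%, Al2O3 23.02%, MgO 11.82%

The working math keeps full precision from start to finish — intermediates are printed rounded to 4 significant digits when written out — every reported result takes exactly one rounding. All derived quantities (net glass mass, the yield, totals, LOI, three oxide percentages) are re-derived in full precision using the weight values at 106.7 lb of glass precisely as stated by either problem or answer.
Delivered oxide masses:
  SiO2: 44.11·0.9950 + 40.26·0.6375 = 69.56 lb
  Al2O3: 37.46·0.6523 + 44.11·0.003000 = 24.57 lb
  MgO: 40.26·0.3134 = 12.62 lb
LOI: 37.46·0.3477 + 44.11·0.002000 + 40.26·0.04910 = 15.09 lb
The glass mass, total less LOI, = 121.8 − 15.09 = 106.7 lb (matching Σ of the oxides)
percent share: oxide ÷ glass, ×100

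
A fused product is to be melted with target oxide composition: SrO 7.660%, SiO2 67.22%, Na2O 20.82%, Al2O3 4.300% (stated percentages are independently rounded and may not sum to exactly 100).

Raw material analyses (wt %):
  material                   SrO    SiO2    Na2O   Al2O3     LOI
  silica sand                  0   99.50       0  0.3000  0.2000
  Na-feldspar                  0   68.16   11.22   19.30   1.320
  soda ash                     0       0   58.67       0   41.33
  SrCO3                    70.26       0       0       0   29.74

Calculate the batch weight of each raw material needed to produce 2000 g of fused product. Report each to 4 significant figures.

Batch per 2000 g fused product:
  silica sand: 1057 g
  Na-feldspar: 429.2 g
  soda ash: 627.7 g
  SrCO3: 218.0 g
Total batch = 2332 g; LOI loss = 332.0 g; yield = 85.76%

In-progress results are printed rounded off to 4 significant figures across the worked steps — full precision is carried throughout; every reported figure is rounded once only. All derived quantities (ignition loss, the yield, the four compositions, totals, glass mass) are carried at exact precision using the weight values on 2000 g of glass as quoted within problem or answer.
Oxide-by-oxide targets in 2000 g fused product:
  SrO: 7.660% × 2000 = 153.2 g
  SiO2: 67.22% × 2000 = 1344 g
  Na2O: 20.82% × 2000 = 416.4 g
  Al2O3: 4.300% × 2000 = 86.00 g
A balance pass over the oxides, from the weights as reported, at the basis given (sum by sum, the targets are met given rounding of the digits):
  SrO: 218.0·0.7026 = 153.2 g (target 153.2 g)
  SiO2: 1057·0.9950 + 429.2·0.6816 = 1344 g (target 1344 g)
  Na2O: 429.2·0.1122 + 627.7·0.5867 = 416.4 g (target 416.4 g)
  Al2O3: 1057·0.003000 + 429.2·0.1930 = 86.01 g (target 86.00 g)
Glass-mass sanity pass: batch total minus LOI = 2000 g (oxide target masses add up to 2000 g; the stated basis being 2000 g — gaps are rounding artifacts).
Batch grand total — Σ batch = 2332 g; loss to ignition Σ batch·LOI = 332.0 g; yield: glass divided by total = 85.76%.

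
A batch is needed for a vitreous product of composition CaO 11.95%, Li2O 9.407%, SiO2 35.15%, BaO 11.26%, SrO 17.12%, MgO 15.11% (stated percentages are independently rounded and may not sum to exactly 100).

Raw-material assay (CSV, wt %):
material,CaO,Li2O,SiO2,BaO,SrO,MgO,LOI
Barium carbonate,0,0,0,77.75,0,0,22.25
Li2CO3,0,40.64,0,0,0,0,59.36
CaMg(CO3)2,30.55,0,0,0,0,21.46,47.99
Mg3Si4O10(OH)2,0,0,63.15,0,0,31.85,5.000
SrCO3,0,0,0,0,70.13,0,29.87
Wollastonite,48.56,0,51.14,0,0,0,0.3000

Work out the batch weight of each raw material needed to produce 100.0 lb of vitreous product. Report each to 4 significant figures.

The whole derivation keeps full float precision at all times; in-progress results are shown (rounded to four significant digits) in the working; exactly one rounding lands on every reported value. Derived quantities, which include totals, six oxide percentages, net glass mass, yield, ignition loss, are re-derived in full float precision, as quoted within the problem or answer text, from the weighed amounts at 100.0 lb of glass.
Target masses of each oxide per 100.0 lb vitreous product:
  CaO: 11.95% × 100.0 = 11.95 lb
  Li2O: 9.407% × 100.0 = 9.407 lb
  SiO2: 35.15% × 100.0 = 35.15 lb
  BaO: 11.26% × 100.0 = 11.26 lb
  SrO: 17.12% × 100.0 = 17.12 lb
  MgO: 15.11% × 100.0 = 15.11 lb
A balance pass over the oxides, applying the batch weights above, under the basis named above (each sum matches its target mass inside rounding margins):
  CaO: 9.895·0.3055 + 18.38·0.4856 = 11.95 lb (target 11.95 lb)
  Li2O: 23.15·0.4064 = 9.408 lb (target 9.407 lb)
  SiO2: 40.77·0.6315 + 18.38·0.5114 = 35.15 lb (target 35.15 lb)
  BaO: 14.48·0.7775 = 11.26 lb (target 11.26 lb)
  SrO: 24.41·0.7013 = 17.12 lb (target 17.12 lb)
  MgO: 9.895·0.2146 + 40.77·0.3185 = 15.11 lb (target 15.11 lb)
Mass balance on the glass: total charge less LOI = 99.99 lb (the Σ of target masses is 100.0 lb; stated basis 100.0 lb — deltas are rounding alone).
Batch total: Σ batch = 131.1 lb; ignition loss, Σ(batch × LOI) = 31.10 lb; yield, glass over the total, = 76.28%.

Batch per 100.0 lb vitreous product:
  Barium carbonate: 14.48 lb
  Li2CO3: 23.15 lb
  CaMg(CO3)2: 9.895 lb
  Mg3Si4O10(OH)2: 40.77 lb
  SrCO3: 24.41 lb
  Wollastonite: 18.38 lb
Total batch = 131.1 lb; LOI loss = 31.10 lb; yield = 76.28%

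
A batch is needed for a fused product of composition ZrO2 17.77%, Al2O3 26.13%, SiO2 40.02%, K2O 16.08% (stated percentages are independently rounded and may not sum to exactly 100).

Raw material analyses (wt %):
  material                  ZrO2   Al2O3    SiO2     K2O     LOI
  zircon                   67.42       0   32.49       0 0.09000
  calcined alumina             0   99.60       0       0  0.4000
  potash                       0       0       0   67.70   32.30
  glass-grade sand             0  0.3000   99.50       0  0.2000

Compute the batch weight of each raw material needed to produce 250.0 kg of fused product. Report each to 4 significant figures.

In-progress results are displayed rounded to four significant digits when written out. All arithmetic holds full float precision at each step — every reported number is rounded a single time; all derived quantities are carried starting from the weights on 250.0 kg of glass in exact precision (four oxide percentages, ignition loss, totals, net glass mass, yield) as they appear in problem or answer.
Target masses of each oxide per 250.0 kg fused product:
  ZrO2: 17.77% × 250.0 = 44.42 kg
  Al2O3: 26.13% × 250.0 = 65.32 kg
  SiO2: 40.02% × 250.0 = 100.0 kg
  K2O: 16.08% × 250.0 = 40.20 kg
Per-oxide balance check with the batch weights as given, against the basis in use (summed amounts equal target values within answer rounding):
  ZrO2: 65.89·0.6742 = 44.42 kg (target 44.42 kg)
  Al2O3: 65.35·0.9960 + 79.04·0.003000 = 65.33 kg (target 65.32 kg)
  SiO2: 65.89·0.3249 + 79.04·0.9950 = 100.1 kg (target 100.0 kg)
  K2O: 59.38·0.6770 = 40.20 kg (target 40.20 kg)
Auditing the glass mass value: Σ batch − LOI loss = 250.0 kg (per-oxide target masses sum to 250.0 kg; stated basis 250.0 kg — rounding explains the deltas).
Batch grand total — Σ batch = 269.7 kg; loss to ignition Σ batch·LOI = 19.66 kg; glass ÷ batch gives a yield of 92.71%.

Batch per 250.0 kg fused product:
  zircon: 65.89 kg
  calcined alumina: 65.35 kg
  potash: 59.38 kg
  glass-grade sand: 79.04 kg
Total batch = 269.7 kg; LOI loss = 19.66 kg; yield = 92.71%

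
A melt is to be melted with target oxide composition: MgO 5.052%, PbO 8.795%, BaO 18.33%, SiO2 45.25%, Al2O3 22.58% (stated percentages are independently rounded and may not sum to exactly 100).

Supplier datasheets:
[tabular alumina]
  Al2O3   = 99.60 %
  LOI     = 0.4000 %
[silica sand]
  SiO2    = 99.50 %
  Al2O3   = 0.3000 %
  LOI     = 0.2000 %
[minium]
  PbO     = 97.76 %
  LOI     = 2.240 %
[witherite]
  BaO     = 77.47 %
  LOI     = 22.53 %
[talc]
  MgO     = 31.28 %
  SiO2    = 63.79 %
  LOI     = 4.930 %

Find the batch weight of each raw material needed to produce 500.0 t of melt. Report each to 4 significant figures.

Batch per 500.0 t melt:
  tabular alumina: 112.8 t
  silica sand: 175.6 t
  minium: 44.98 t
  witherite: 118.3 t
  talc: 80.75 t
Total batch = 532.4 t; LOI loss = 32.44 t; yield = 93.91%

The whole derivation runs at exact precision at every stage — mid-chain values appear (rounded to 4 significant digits) in the printout — every reported number carries a single rounding. Derived quantities are computed from the weighed amounts on 500.0 t of glass in full precision (five oxide percentages, net glass mass, yield, ignition loss, totals) as set out in problem or answer.
Oxide mass targets, per 500.0 t melt:
  MgO: 5.052% × 500.0 = 25.26 t
  PbO: 8.795% × 500.0 = 43.98 t
  BaO: 18.33% × 500.0 = 91.65 t
  SiO2: 45.25% × 500.0 = 226.2 t
  Al2O3: 22.58% × 500.0 = 112.9 t
Per-oxide balance check using the reported weights, at the basis given (target by target, the sums agree inside rounding margins):
  MgO: 80.75·0.3128 = 25.26 t (target 25.26 t)
  PbO: 44.98·0.9776 = 43.97 t (target 43.98 t)
  BaO: 118.3·0.7747 = 91.65 t (target 91.65 t)
  SiO2: 175.6·0.9950 + 80.75·0.6379 = 226.2 t (target 226.2 t)
  Al2O3: 112.8·0.9960 + 175.6·0.003000 = 112.9 t (target 112.9 t)
Mass balance on the glass: batch total minus LOI = 500.0 t (per-oxide target masses sum to 500.0 t; basis as stated: 500.0 t — deltas are rounding alone).
Summing the batch: Σ batch = 532.4 t; LOI loss = Σ batch·LOI = 32.44 t; yield: glass divided by total = 93.91%.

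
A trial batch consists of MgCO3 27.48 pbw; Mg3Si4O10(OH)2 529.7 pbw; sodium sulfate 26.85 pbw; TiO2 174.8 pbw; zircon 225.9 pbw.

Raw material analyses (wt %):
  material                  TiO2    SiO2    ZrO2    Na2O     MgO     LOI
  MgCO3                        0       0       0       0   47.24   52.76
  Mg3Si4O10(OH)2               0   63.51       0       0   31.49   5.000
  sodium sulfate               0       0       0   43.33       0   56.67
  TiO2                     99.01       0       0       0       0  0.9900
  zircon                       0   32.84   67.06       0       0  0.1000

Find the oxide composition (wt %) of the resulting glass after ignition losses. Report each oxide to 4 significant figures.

The intermediate values are displayed (rounded to 4 significant figures) as written; full float precision is maintained throughout; a single rounding produces every reported value; all derived quantities, including glass mass, yield, five oxide percentages, totals, LOI, are re-derived using the weight values per 926.6 pbw of glass in full precision precisely as stated by the problem or answer text.
What the batch supplies per oxide:
  TiO2: 174.8·0.9901 = 173.1 pbw
  SiO2: 529.7·0.6351 + 225.9·0.3284 = 410.6 pbw
  ZrO2: 225.9·0.6706 = 151.5 pbw
  Na2O: 26.85·0.4333 = 11.63 pbw
  MgO: 27.48·0.4724 + 529.7·0.3149 = 179.8 pbw
LOI: 27.48·0.5276 + 529.7·0.05000 + 26.85·0.5667 + 174.8·0.009900 + 225.9·0.001000 = 58.16 pbw
Net of LOI, the glass mass = 984.7 − 58.16 = 926.6 pbw (= Σ oxide masses)
wt %: oxide over glass, times 100

Glass mass = 926.6 pbw (batch 984.7 − LOI 58.16).
Composition: TiO2 18.68%, SiO2 44.31%, ZrO2 16.35%, Na2O 1.256%, MgO 19.40%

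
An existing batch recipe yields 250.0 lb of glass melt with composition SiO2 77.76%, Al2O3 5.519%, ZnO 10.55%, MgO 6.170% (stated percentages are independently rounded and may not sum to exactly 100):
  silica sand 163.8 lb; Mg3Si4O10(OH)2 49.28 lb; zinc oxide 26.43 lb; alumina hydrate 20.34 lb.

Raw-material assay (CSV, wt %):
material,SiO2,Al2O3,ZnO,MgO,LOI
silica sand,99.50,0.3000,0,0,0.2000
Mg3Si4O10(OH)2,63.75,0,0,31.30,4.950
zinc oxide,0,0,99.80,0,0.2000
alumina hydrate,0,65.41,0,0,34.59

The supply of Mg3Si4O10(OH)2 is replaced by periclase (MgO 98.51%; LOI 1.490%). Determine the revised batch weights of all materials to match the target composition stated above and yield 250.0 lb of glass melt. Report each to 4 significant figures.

All internal work keeps full float precision from first step to last; working values appear, rounded to four significant digits, between the steps; a single rounding finalizes each reported value. Derived quantities are carried at full precision (four oxide percentages, net glass mass, ignition loss, the totals, yield) starting from the weights on 250.0 lb of glass exactly as printed in either problem or answer.
Target masses of each oxide per 250.0 lb glass melt:
  SiO2: 77.76% × 250.0 = 194.4 lb
  Al2O3: 5.519% × 250.0 = 13.80 lb
  ZnO: 10.55% × 250.0 = 26.38 lb
  MgO: 6.170% × 250.0 = 15.42 lb
Sums-versus-targets review on the weights just shown, per the basis as stated (oxide sums agree with the targets inside rounding margins):
  SiO2: 195.4·0.9950 = 194.4 lb (target 194.4 lb)
  Al2O3: 195.4·0.003000 + 20.20·0.6541 = 13.80 lb (target 13.80 lb)
  ZnO: 26.43·0.9980 = 26.38 lb (target 26.38 lb)
  MgO: 15.66·0.9851 = 15.43 lb (target 15.42 lb)
Consistency of the glass mass: batch Σ − ignition loss = 250.0 lb (targets for the oxides total 250.0 lb; stated basis 250.0 lb — rounding explains the deltas).
Batch grand total — Σ batch = 257.7 lb; ignition loss, Σ(batch × LOI) = 7.664 lb; glass ÷ batch gives a yield of 97.03%.

Revised batch per 250.0 lb glass melt:
  silica sand: 195.4 lb
  periclase: 15.66 lb
  zinc oxide: 26.43 lb
  alumina hydrate: 20.20 lb
Total batch = 257.7 lb; LOI loss = 7.664 lb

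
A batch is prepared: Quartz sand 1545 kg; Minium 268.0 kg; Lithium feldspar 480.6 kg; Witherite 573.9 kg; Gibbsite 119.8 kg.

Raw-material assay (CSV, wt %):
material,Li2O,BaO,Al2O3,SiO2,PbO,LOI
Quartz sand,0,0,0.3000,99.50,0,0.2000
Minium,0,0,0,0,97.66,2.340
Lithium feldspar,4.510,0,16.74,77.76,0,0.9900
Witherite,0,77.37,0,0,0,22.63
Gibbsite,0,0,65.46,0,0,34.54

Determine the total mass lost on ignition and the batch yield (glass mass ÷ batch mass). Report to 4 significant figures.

Values along the way are shown (rounded to four significant figures) in the printout; all internal work holds full precision through every step. Every reported figure carries a single rounding — all derived quantities are carried from the weighed amounts for 2802 kg of glass at full precision (the yield, ignition loss, the totals, the five compositions, net glass mass), as given in the problem or answer text.
LOI of each material in turn:
  Quartz sand: 1545 × 0.002000 = 3.090 kg
  Minium: 268.0 × 0.02340 = 6.271 kg
  Lithium feldspar: 480.6 × 0.009900 = 4.758 kg
  Witherite: 573.9 × 0.2263 = 129.9 kg
  Gibbsite: 119.8 × 0.3454 = 41.38 kg
Total LOI = 185.4 kg
Glass = batch − LOI = 2987 − 185.4 = 2802 kg

LOI loss = 185.4 kg; glass = 2802 kg; yield = 93.79%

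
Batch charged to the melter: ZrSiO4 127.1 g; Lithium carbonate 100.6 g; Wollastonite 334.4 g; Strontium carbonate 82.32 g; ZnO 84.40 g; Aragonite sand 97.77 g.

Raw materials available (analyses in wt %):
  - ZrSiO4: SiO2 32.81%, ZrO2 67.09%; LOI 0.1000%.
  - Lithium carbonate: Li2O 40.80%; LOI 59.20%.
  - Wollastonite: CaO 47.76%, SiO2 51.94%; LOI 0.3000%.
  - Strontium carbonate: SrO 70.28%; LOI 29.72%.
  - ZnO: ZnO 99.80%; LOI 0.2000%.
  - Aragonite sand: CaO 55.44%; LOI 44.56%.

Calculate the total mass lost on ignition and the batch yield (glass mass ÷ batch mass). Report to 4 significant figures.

Values along the way appear, rounded to 4 significant figures, as written; the whole derivation holds full float precision in every operation; every reported number receives exactly one rounding; all derived quantities, including ignition loss, the totals, the six compositions, yield, glass mass, are carried using the weight values on 697.7 g of glass at full float precision, exactly as shown in either problem or answer.
Per-material ignition loss:
  ZrSiO4: 127.1 × 0.001000 = 0.1271 g
  Lithium carbonate: 100.6 × 0.5920 = 59.56 g
  Wollastonite: 334.4 × 0.003000 = 1.003 g
  Strontium carbonate: 82.32 × 0.2972 = 24.47 g
  ZnO: 84.40 × 0.002000 = 0.1688 g
  Aragonite sand: 97.77 × 0.4456 = 43.57 g
Total LOI = 128.9 g
Glass = batch − LOI = 826.6 − 128.9 = 697.7 g

LOI loss = 128.9 g; glass = 697.7 g; yield = 84.41%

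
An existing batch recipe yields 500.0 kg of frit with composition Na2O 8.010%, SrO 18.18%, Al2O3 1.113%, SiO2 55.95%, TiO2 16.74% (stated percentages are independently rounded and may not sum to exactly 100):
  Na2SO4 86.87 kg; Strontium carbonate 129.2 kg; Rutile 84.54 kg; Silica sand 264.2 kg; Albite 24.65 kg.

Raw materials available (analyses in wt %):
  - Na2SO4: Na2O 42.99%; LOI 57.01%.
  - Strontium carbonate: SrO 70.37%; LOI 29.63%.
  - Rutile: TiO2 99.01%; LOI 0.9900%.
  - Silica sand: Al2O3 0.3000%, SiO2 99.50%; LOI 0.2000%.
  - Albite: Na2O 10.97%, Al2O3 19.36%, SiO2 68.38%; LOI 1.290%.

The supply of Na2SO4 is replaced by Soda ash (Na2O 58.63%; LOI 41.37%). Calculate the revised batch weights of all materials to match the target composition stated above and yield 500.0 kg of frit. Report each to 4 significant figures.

All internal work runs at full float precision all the way through; in-progress results are displayed rounded to four significant digits in the working; exactly one rounding goes into every reported figure. Derived quantities are rebuilt from the weighed amounts per 500.0 kg of glass in full float precision (yield, glass mass, totals, ignition loss, the five compositions), as written in either problem or answer.
Oxide mass targets, per 500.0 kg frit:
  Na2O: 8.010% × 500.0 = 40.05 kg
  SrO: 18.18% × 500.0 = 90.90 kg
  Al2O3: 1.113% × 500.0 = 5.565 kg
  SiO2: 55.95% × 500.0 = 279.8 kg
  TiO2: 16.74% × 500.0 = 83.70 kg
Per-oxide balance check given the weights on record, at the basis given (target by target, the sums agree exact up to rounding of places):
  Na2O: 63.70·0.5863 + 24.65·0.1097 = 40.05 kg (target 40.05 kg)
  SrO: 129.2·0.7037 = 90.92 kg (target 90.90 kg)
  Al2O3: 264.2·0.003000 + 24.65·0.1936 = 5.565 kg (target 5.565 kg)
  SiO2: 264.2·0.9950 + 24.65·0.6838 = 279.7 kg (target 279.8 kg)
  TiO2: 84.54·0.9901 = 83.70 kg (target 83.70 kg)
Glass-mass closure: total charge less LOI = 500.0 kg (summing oxide targets gives 500.0 kg; basis as stated: 500.0 kg — differing by rounding only).
Adding the batch up: Σ batch = 566.3 kg; LOI removed, Σ of batch·LOI: 66.32 kg; as yield: glass ÷ batch → 88.29%.

Revised batch per 500.0 kg frit:
  Soda ash: 63.70 kg
  Strontium carbonate: 129.2 kg
  Rutile: 84.54 kg
  Silica sand: 264.2 kg
  Albite: 24.65 kg
Total batch = 566.3 kg; LOI loss = 66.32 kg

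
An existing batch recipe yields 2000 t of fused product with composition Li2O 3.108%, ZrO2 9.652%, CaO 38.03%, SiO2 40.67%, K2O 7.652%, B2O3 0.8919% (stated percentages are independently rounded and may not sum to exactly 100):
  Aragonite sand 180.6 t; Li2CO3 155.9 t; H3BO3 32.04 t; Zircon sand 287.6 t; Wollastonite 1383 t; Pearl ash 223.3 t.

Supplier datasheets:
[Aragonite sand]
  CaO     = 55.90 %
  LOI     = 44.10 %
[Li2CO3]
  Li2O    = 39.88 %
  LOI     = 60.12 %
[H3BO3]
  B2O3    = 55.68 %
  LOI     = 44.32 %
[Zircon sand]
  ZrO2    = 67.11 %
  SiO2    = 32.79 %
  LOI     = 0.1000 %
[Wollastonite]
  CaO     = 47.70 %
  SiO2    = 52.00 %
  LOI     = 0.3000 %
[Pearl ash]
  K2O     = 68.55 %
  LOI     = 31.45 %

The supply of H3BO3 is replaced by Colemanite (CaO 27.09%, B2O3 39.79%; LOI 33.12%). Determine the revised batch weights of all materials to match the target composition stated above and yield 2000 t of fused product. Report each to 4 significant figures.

The intermediate values are printed, with 4-significant-figure rounding, between the steps. Each numeric step maintains full precision in every operation. A single rounding produces each reported figure — all derived quantities are recomputed from the batch weights at 2000 t of glass at exact precision (six oxide percentages, ignition loss, yield, the totals, glass mass), as written in problem or answer.
Target masses of each oxide per 2000 t fused product:
  Li2O: 3.108% × 2000 = 62.16 t
  ZrO2: 9.652% × 2000 = 193.0 t
  CaO: 38.03% × 2000 = 760.6 t
  SiO2: 40.67% × 2000 = 813.4 t
  K2O: 7.652% × 2000 = 153.0 t
  B2O3: 0.8919% × 2000 = 17.84 t
Per-oxide balance check applying the batch weights above, versus the basis set out (oxide sums agree with the targets up to rounding of the answer):
  Li2O: 155.9·0.3988 = 62.17 t (target 62.16 t)
  ZrO2: 287.6·0.6711 = 193.0 t (target 193.0 t)
  CaO: 158.9·0.5590 + 44.83·0.2709 + 1383·0.4770 = 760.7 t (target 760.6 t)
  SiO2: 287.6·0.3279 + 1383·0.5200 = 813.5 t (target 813.4 t)
  K2O: 223.3·0.6855 = 153.1 t (target 153.0 t)
  B2O3: 44.83·0.3979 = 17.84 t (target 17.84 t)
Consistency of the glass mass: total batch − LOI = 2000 t (summing oxide targets gives 2000 t; with the basis standing at 2000 t — a pure rounding effect).
Adding the batch up: Σ batch = 2254 t; LOI loss = Σ batch·LOI = 253.3 t; yield, glass over the total, = 88.76%.

Revised batch per 2000 t fused product:
  Aragonite sand: 158.9 t
  Li2CO3: 155.9 t
  Colemanite: 44.83 t
  Zircon sand: 287.6 t
  Wollastonite: 1383 t
  Pearl ash: 223.3 t
Total batch = 2254 t; LOI loss = 253.3 t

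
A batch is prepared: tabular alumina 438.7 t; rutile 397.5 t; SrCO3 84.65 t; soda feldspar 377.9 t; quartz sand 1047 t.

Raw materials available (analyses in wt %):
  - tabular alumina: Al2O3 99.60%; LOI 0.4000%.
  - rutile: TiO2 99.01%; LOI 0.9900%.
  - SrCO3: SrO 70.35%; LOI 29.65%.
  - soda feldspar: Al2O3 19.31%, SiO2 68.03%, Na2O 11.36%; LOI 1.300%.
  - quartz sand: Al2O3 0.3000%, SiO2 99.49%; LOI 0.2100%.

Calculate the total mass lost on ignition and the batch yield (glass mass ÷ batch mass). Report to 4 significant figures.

LOI loss = 37.90 t; glass = 2308 t; yield = 98.38%

The intermediate values are shown (rounded to four significant digits) across the worked steps. All arithmetic runs at exact precision through every step. Each reported result undergoes a single rounding. All derived quantities are rebuilt at exact precision (LOI, five oxide percentages, the totals, glass mass, yield) starting from the weights on 2308 t of glass, precisely as stated by the problem or answer text.
Ignition loss by material:
  tabular alumina: 438.7 × 0.004000 = 1.755 t
  rutile: 397.5 × 0.009900 = 3.935 t
  SrCO3: 84.65 × 0.2965 = 25.10 t
  soda feldspar: 377.9 × 0.01300 = 4.913 t
  quartz sand: 1047 × 0.002100 = 2.199 t
Total LOI = 37.90 t
Glass = batch − LOI = 2346 − 37.90 = 2308 t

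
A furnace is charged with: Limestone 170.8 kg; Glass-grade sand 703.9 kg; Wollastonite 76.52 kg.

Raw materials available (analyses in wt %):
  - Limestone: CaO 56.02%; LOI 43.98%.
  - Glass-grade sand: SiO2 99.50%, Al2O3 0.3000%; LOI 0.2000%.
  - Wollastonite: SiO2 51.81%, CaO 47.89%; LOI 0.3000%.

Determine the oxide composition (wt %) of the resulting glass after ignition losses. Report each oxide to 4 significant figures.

Glass mass = 874.5 kg (batch 951.2 − LOI 76.76).
Composition: SiO2 84.63%, Al2O3 0.2415%, CaO 15.13%

Working values are displayed rounded to 4 significant figures on the page — every computation maintains full float precision at every stage. Exactly one rounding lands on every reported figure; the derived quantities are recomputed from the weighed amounts for 874.5 kg of glass at full precision (the yield, the totals, ignition loss, glass mass, three oxide percentages), exactly as shown in problem or answer.
Oxide masses out of the charge:
  SiO2: 703.9·0.9950 + 76.52·0.5181 = 740.0 kg
  Al2O3: 703.9·0.003000 = 2.112 kg
  CaO: 170.8·0.5602 + 76.52·0.4789 = 132.3 kg
LOI: 170.8·0.4398 + 703.9·0.002000 + 76.52·0.003000 = 76.76 kg
Glass mass = batch − LOI = 951.2 − 76.76 = 874.5 kg (equal to the oxide-mass sum)
each wt % is 100 × oxide ÷ glass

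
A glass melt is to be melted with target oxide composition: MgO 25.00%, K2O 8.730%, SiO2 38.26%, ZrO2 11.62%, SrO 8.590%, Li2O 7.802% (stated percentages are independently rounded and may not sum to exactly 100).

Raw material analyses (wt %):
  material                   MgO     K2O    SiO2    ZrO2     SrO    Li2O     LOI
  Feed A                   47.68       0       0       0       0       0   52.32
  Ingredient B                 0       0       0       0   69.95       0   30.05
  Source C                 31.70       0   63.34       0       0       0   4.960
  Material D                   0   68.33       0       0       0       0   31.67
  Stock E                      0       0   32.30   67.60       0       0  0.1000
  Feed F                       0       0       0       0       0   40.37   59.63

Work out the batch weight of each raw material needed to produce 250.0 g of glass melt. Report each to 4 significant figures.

Batch per 250.0 g glass melt:
  Feed A: 45.25 g
  Ingredient B: 30.70 g
  Source C: 129.1 g
  Material D: 31.94 g
  Stock E: 42.97 g
  Feed F: 48.32 g
Total batch = 328.3 g; LOI loss = 78.28 g; yield = 76.16%

Every computation keeps full precision through every step. Intermediates are displayed (rounded to 4 significant figures) when written out — every reported result is rounded once only. All derived quantities, which include the six compositions, totals, yield, glass mass, LOI, are rebuilt in full precision, as set out in the problem or answer text, using the weight values at 250.0 g of glass.
Target oxide masses per 250.0 g glass melt:
  MgO: 25.00% × 250.0 = 62.50 g
  K2O: 8.730% × 250.0 = 21.82 g
  SiO2: 38.26% × 250.0 = 95.65 g
  ZrO2: 11.62% × 250.0 = 29.05 g
  SrO: 8.590% × 250.0 = 21.48 g
  Li2O: 7.802% × 250.0 = 19.50 g
Per-oxide balance check given the weights on record, for the quoted basis mass (every target is met by its sum exact up to rounding of places):
  MgO: 45.25·0.4768 + 129.1·0.3170 = 62.50 g (target 62.50 g)
  K2O: 31.94·0.6833 = 21.82 g (target 21.82 g)
  SiO2: 129.1·0.6334 + 42.97·0.3230 = 95.65 g (target 95.65 g)
  ZrO2: 42.97·0.6760 = 29.05 g (target 29.05 g)
  SrO: 30.70·0.6995 = 21.47 g (target 21.48 g)
  Li2O: 48.32·0.4037 = 19.51 g (target 19.50 g)
Glass-mass closure: whole batch net of LOI = 250.0 g (the Σ of target masses is 250.0 g; with the basis standing at 250.0 g — rounding explains the deltas).
Batch total: Σ batch = 328.3 g; ignition loss, Σ(batch × LOI) = 78.28 g; yield, glass over the total, = 76.16%.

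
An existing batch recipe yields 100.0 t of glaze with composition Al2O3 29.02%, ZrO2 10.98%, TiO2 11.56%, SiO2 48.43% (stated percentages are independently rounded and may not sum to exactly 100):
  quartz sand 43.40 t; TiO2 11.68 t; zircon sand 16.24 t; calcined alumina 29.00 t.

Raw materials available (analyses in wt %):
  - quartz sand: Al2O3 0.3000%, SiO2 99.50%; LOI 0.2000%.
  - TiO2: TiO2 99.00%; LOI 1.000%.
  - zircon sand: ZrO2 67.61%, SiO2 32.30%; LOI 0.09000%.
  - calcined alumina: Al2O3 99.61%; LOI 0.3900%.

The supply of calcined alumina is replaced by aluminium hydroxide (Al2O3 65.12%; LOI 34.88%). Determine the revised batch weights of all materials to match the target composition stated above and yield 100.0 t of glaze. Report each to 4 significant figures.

The working math runs at full precision through every step; working values are printed rounded to four significant digits — every reported number is rounded exactly once — the derived quantities, including LOI, four oxide percentages, glass mass, the yield, totals, are computed using the weight values on 100.0 t of glass at full precision, precisely as stated by either problem or answer.
Oxide-by-oxide targets in 100.0 t glaze:
  Al2O3: 29.02% × 100.0 = 29.02 t
  ZrO2: 10.98% × 100.0 = 10.98 t
  TiO2: 11.56% × 100.0 = 11.56 t
  SiO2: 48.43% × 100.0 = 48.43 t
Oxide-by-oxide audit using the reported weights, relative to the basis at hand (target by target, the sums agree within answer rounding):
  Al2O3: 43.40·0.003000 + 44.36·0.6512 = 29.02 t (target 29.02 t)
  ZrO2: 16.24·0.6761 = 10.98 t (target 10.98 t)
  TiO2: 11.68·0.9900 = 11.56 t (target 11.56 t)
  SiO2: 43.40·0.9950 + 16.24·0.3230 = 48.43 t (target 48.43 t)
Glass-mass bookkeeping: whole batch net of LOI = 99.99 t (summing oxide targets gives 99.99 t; stated basis 100.0 t — a pure rounding effect).
Whole-batch sum: Σ batch = 115.7 t; the LOI term Σ batch·LOI equals 15.69 t; the yield ratio, glass ÷ batch: 86.44%.

Revised batch per 100.0 t glaze:
  quartz sand: 43.40 t
  TiO2: 11.68 t
  zircon sand: 16.24 t
  aluminium hydroxide: 44.36 t
Total batch = 115.7 t; LOI loss = 15.69 t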